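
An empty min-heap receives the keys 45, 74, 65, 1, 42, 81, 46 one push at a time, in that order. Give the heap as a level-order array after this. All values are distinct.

[1, 42, 46, 74, 45, 81, 65]

Insert 45:
  append 45 at index 0 → [45] (no swap needed)
Insert 74:
  append 74 at index 1 → [45, 74] (no swap needed)
Insert 65:
  append 65 at index 2 → [45, 74, 65] (no swap needed)
Insert 1:
  append 1 at index 3 → [45, 74, 65, 1]
  1 < parent 74 at index 1, swap → [45, 1, 65, 74]
  1 < parent 45 at index 0, swap → [1, 45, 65, 74]
Insert 42:
  append 42 at index 4 → [1, 45, 65, 74, 42]
  42 < parent 45 at index 1, swap → [1, 42, 65, 74, 45]
Insert 81:
  append 81 at index 5 → [1, 42, 65, 74, 45, 81] (no swap needed)
Insert 46:
  append 46 at index 6 → [1, 42, 65, 74, 45, 81, 46]
  46 < parent 65 at index 2, swap → [1, 42, 46, 74, 45, 81, 65]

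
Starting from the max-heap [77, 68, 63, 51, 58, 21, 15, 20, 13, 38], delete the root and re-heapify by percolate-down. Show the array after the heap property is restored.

remove root 77; move last element 38 to root → [38, 68, 63, 51, 58, 21, 15, 20, 13]
38 vs larger child 68 at index 1, swap → [68, 38, 63, 51, 58, 21, 15, 20, 13]
38 vs larger child 58 at index 4, swap → [68, 58, 63, 51, 38, 21, 15, 20, 13]

[68, 58, 63, 51, 38, 21, 15, 20, 13]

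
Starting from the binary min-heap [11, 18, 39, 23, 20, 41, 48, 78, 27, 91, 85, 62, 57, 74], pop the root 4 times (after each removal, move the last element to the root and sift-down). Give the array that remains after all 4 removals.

[27, 57, 39, 62, 74, 41, 48, 78, 85, 91]

extract-min #1 returns 11:
  remove root 11; move last element 74 to root → [74, 18, 39, 23, 20, 41, 48, 78, 27, 91, 85, 62, 57]
  74 vs smaller child 18 at index 1, swap → [18, 74, 39, 23, 20, 41, 48, 78, 27, 91, 85, 62, 57]
  74 vs smaller child 20 at index 4, swap → [18, 20, 39, 23, 74, 41, 48, 78, 27, 91, 85, 62, 57]
extract-min #2 returns 18:
  remove root 18; move last element 57 to root → [57, 20, 39, 23, 74, 41, 48, 78, 27, 91, 85, 62]
  57 vs smaller child 20 at index 1, swap → [20, 57, 39, 23, 74, 41, 48, 78, 27, 91, 85, 62]
  57 vs smaller child 23 at index 3, swap → [20, 23, 39, 57, 74, 41, 48, 78, 27, 91, 85, 62]
  57 vs smaller child 27 at index 8, swap → [20, 23, 39, 27, 74, 41, 48, 78, 57, 91, 85, 62]
extract-min #3 returns 20:
  remove root 20; move last element 62 to root → [62, 23, 39, 27, 74, 41, 48, 78, 57, 91, 85]
  62 vs smaller child 23 at index 1, swap → [23, 62, 39, 27, 74, 41, 48, 78, 57, 91, 85]
  62 vs smaller child 27 at index 3, swap → [23, 27, 39, 62, 74, 41, 48, 78, 57, 91, 85]
  62 vs smaller child 57 at index 8, swap → [23, 27, 39, 57, 74, 41, 48, 78, 62, 91, 85]
extract-min #4 returns 23:
  remove root 23; move last element 85 to root → [85, 27, 39, 57, 74, 41, 48, 78, 62, 91]
  85 vs smaller child 27 at index 1, swap → [27, 85, 39, 57, 74, 41, 48, 78, 62, 91]
  85 vs smaller child 57 at index 3, swap → [27, 57, 39, 85, 74, 41, 48, 78, 62, 91]
  85 vs smaller child 62 at index 8, swap → [27, 57, 39, 62, 74, 41, 48, 78, 85, 91]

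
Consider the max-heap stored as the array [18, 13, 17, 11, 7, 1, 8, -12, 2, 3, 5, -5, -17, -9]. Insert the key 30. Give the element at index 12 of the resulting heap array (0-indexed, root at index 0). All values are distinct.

-17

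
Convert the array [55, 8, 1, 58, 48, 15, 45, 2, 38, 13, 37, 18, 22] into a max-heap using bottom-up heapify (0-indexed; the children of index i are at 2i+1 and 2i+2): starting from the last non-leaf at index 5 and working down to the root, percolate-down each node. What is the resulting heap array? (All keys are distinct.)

sift down from index 5:
  15 vs larger child 22 at index 12, swap → [55, 8, 1, 58, 48, 22, 45, 2, 38, 13, 37, 18, 15]
sift down from index 4: already satisfies heap property
sift down from index 3: already satisfies heap property
sift down from index 2:
  1 vs larger child 45 at index 6, swap → [55, 8, 45, 58, 48, 22, 1, 2, 38, 13, 37, 18, 15]
sift down from index 1:
  8 vs larger child 58 at index 3, swap → [55, 58, 45, 8, 48, 22, 1, 2, 38, 13, 37, 18, 15]
  8 vs larger child 38 at index 8, swap → [55, 58, 45, 38, 48, 22, 1, 2, 8, 13, 37, 18, 15]
sift down from index 0:
  55 vs larger child 58 at index 1, swap → [58, 55, 45, 38, 48, 22, 1, 2, 8, 13, 37, 18, 15]

[58, 55, 45, 38, 48, 22, 1, 2, 8, 13, 37, 18, 15]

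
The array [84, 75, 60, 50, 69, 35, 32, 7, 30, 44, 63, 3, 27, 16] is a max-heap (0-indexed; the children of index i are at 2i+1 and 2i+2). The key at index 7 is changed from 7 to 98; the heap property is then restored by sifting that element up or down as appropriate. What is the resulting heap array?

[98, 84, 60, 75, 69, 35, 32, 50, 30, 44, 63, 3, 27, 16]

set index 7 from 7 to 98 → [84, 75, 60, 50, 69, 35, 32, 98, 30, 44, 63, 3, 27, 16]
98 > parent 50 at index 3, swap → [84, 75, 60, 98, 69, 35, 32, 50, 30, 44, 63, 3, 27, 16]
98 > parent 75 at index 1, swap → [84, 98, 60, 75, 69, 35, 32, 50, 30, 44, 63, 3, 27, 16]
98 > parent 84 at index 0, swap → [98, 84, 60, 75, 69, 35, 32, 50, 30, 44, 63, 3, 27, 16]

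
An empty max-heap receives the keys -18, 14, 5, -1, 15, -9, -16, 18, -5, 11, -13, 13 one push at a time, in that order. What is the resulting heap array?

Insert -18:
  append -18 at index 0 → [-18] (no swap needed)
Insert 14:
  append 14 at index 1 → [-18, 14]
  14 > parent -18 at index 0, swap → [14, -18]
Insert 5:
  append 5 at index 2 → [14, -18, 5] (no swap needed)
Insert -1:
  append -1 at index 3 → [14, -18, 5, -1]
  -1 > parent -18 at index 1, swap → [14, -1, 5, -18]
Insert 15:
  append 15 at index 4 → [14, -1, 5, -18, 15]
  15 > parent -1 at index 1, swap → [14, 15, 5, -18, -1]
  15 > parent 14 at index 0, swap → [15, 14, 5, -18, -1]
Insert -9:
  append -9 at index 5 → [15, 14, 5, -18, -1, -9] (no swap needed)
Insert -16:
  append -16 at index 6 → [15, 14, 5, -18, -1, -9, -16] (no swap needed)
Insert 18:
  append 18 at index 7 → [15, 14, 5, -18, -1, -9, -16, 18]
  18 > parent -18 at index 3, swap → [15, 14, 5, 18, -1, -9, -16, -18]
  18 > parent 14 at index 1, swap → [15, 18, 5, 14, -1, -9, -16, -18]
  18 > parent 15 at index 0, swap → [18, 15, 5, 14, -1, -9, -16, -18]
Insert -5:
  append -5 at index 8 → [18, 15, 5, 14, -1, -9, -16, -18, -5] (no swap needed)
Insert 11:
  append 11 at index 9 → [18, 15, 5, 14, -1, -9, -16, -18, -5, 11]
  11 > parent -1 at index 4, swap → [18, 15, 5, 14, 11, -9, -16, -18, -5, -1]
Insert -13:
  append -13 at index 10 → [18, 15, 5, 14, 11, -9, -16, -18, -5, -1, -13] (no swap needed)
Insert 13:
  append 13 at index 11 → [18, 15, 5, 14, 11, -9, -16, -18, -5, -1, -13, 13]
  13 > parent -9 at index 5, swap → [18, 15, 5, 14, 11, 13, -16, -18, -5, -1, -13, -9]
  13 > parent 5 at index 2, swap → [18, 15, 13, 14, 11, 5, -16, -18, -5, -1, -13, -9]

[18, 15, 13, 14, 11, 5, -16, -18, -5, -1, -13, -9]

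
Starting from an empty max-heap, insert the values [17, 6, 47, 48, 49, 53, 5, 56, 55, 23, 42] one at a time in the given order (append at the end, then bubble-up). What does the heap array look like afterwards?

[56, 55, 49, 53, 47, 17, 5, 6, 48, 23, 42]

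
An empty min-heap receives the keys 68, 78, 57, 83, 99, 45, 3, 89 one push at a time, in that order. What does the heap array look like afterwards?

Insert 68:
  append 68 at index 0 → [68] (no swap needed)
Insert 78:
  append 78 at index 1 → [68, 78] (no swap needed)
Insert 57:
  append 57 at index 2 → [68, 78, 57]
  57 < parent 68 at index 0, swap → [57, 78, 68]
Insert 83:
  append 83 at index 3 → [57, 78, 68, 83] (no swap needed)
Insert 99:
  append 99 at index 4 → [57, 78, 68, 83, 99] (no swap needed)
Insert 45:
  append 45 at index 5 → [57, 78, 68, 83, 99, 45]
  45 < parent 68 at index 2, swap → [57, 78, 45, 83, 99, 68]
  45 < parent 57 at index 0, swap → [45, 78, 57, 83, 99, 68]
Insert 3:
  append 3 at index 6 → [45, 78, 57, 83, 99, 68, 3]
  3 < parent 57 at index 2, swap → [45, 78, 3, 83, 99, 68, 57]
  3 < parent 45 at index 0, swap → [3, 78, 45, 83, 99, 68, 57]
Insert 89:
  append 89 at index 7 → [3, 78, 45, 83, 99, 68, 57, 89] (no swap needed)

[3, 78, 45, 83, 99, 68, 57, 89]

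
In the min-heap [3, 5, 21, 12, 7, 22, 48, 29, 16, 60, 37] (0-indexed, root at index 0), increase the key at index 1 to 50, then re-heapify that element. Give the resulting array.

set index 1 from 5 to 50 → [3, 50, 21, 12, 7, 22, 48, 29, 16, 60, 37]
50 vs smaller child 7 at index 4, swap → [3, 7, 21, 12, 50, 22, 48, 29, 16, 60, 37]
50 vs smaller child 37 at index 10, swap → [3, 7, 21, 12, 37, 22, 48, 29, 16, 60, 50]

[3, 7, 21, 12, 37, 22, 48, 29, 16, 60, 50]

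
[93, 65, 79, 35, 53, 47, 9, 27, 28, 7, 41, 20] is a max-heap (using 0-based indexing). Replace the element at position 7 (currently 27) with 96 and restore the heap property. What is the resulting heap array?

[96, 93, 79, 65, 53, 47, 9, 35, 28, 7, 41, 20]

set index 7 from 27 to 96 → [93, 65, 79, 35, 53, 47, 9, 96, 28, 7, 41, 20]
96 > parent 35 at index 3, swap → [93, 65, 79, 96, 53, 47, 9, 35, 28, 7, 41, 20]
96 > parent 65 at index 1, swap → [93, 96, 79, 65, 53, 47, 9, 35, 28, 7, 41, 20]
96 > parent 93 at index 0, swap → [96, 93, 79, 65, 53, 47, 9, 35, 28, 7, 41, 20]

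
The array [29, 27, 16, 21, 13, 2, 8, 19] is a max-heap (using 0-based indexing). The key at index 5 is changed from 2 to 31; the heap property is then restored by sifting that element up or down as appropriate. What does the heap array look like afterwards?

set index 5 from 2 to 31 → [29, 27, 16, 21, 13, 31, 8, 19]
31 > parent 16 at index 2, swap → [29, 27, 31, 21, 13, 16, 8, 19]
31 > parent 29 at index 0, swap → [31, 27, 29, 21, 13, 16, 8, 19]

[31, 27, 29, 21, 13, 16, 8, 19]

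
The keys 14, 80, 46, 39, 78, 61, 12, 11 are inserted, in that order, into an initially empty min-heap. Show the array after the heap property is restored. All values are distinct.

[11, 12, 14, 39, 78, 61, 46, 80]

Insert 14:
  append 14 at index 0 → [14] (no swap needed)
Insert 80:
  append 80 at index 1 → [14, 80] (no swap needed)
Insert 46:
  append 46 at index 2 → [14, 80, 46] (no swap needed)
Insert 39:
  append 39 at index 3 → [14, 80, 46, 39]
  39 < parent 80 at index 1, swap → [14, 39, 46, 80]
Insert 78:
  append 78 at index 4 → [14, 39, 46, 80, 78] (no swap needed)
Insert 61:
  append 61 at index 5 → [14, 39, 46, 80, 78, 61] (no swap needed)
Insert 12:
  append 12 at index 6 → [14, 39, 46, 80, 78, 61, 12]
  12 < parent 46 at index 2, swap → [14, 39, 12, 80, 78, 61, 46]
  12 < parent 14 at index 0, swap → [12, 39, 14, 80, 78, 61, 46]
Insert 11:
  append 11 at index 7 → [12, 39, 14, 80, 78, 61, 46, 11]
  11 < parent 80 at index 3, swap → [12, 39, 14, 11, 78, 61, 46, 80]
  11 < parent 39 at index 1, swap → [12, 11, 14, 39, 78, 61, 46, 80]
  11 < parent 12 at index 0, swap → [11, 12, 14, 39, 78, 61, 46, 80]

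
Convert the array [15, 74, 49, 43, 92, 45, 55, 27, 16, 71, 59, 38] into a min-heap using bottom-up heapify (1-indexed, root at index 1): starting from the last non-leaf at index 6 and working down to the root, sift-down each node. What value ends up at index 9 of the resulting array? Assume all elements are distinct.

43

sift down from index 6:
  45 vs only child 38 at index 12, swap → [15, 74, 49, 43, 92, 38, 55, 27, 16, 71, 59, 45]
sift down from index 5:
  92 vs smaller child 59 at index 11, swap → [15, 74, 49, 43, 59, 38, 55, 27, 16, 71, 92, 45]
sift down from index 4:
  43 vs smaller child 16 at index 9, swap → [15, 74, 49, 16, 59, 38, 55, 27, 43, 71, 92, 45]
sift down from index 3:
  49 vs smaller child 38 at index 6, swap → [15, 74, 38, 16, 59, 49, 55, 27, 43, 71, 92, 45]
  49 vs only child 45 at index 12, swap → [15, 74, 38, 16, 59, 45, 55, 27, 43, 71, 92, 49]
sift down from index 2:
  74 vs smaller child 16 at index 4, swap → [15, 16, 38, 74, 59, 45, 55, 27, 43, 71, 92, 49]
  74 vs smaller child 27 at index 8, swap → [15, 16, 38, 27, 59, 45, 55, 74, 43, 71, 92, 49]
sift down from index 1: already satisfies heap property
resulting array: [15, 16, 38, 27, 59, 45, 55, 74, 43, 71, 92, 49]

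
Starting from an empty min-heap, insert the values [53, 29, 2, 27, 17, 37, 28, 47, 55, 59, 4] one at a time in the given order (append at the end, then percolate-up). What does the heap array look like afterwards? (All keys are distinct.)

Insert 53:
  append 53 at index 0 → [53] (no swap needed)
Insert 29:
  append 29 at index 1 → [53, 29]
  29 < parent 53 at index 0, swap → [29, 53]
Insert 2:
  append 2 at index 2 → [29, 53, 2]
  2 < parent 29 at index 0, swap → [2, 53, 29]
Insert 27:
  append 27 at index 3 → [2, 53, 29, 27]
  27 < parent 53 at index 1, swap → [2, 27, 29, 53]
Insert 17:
  append 17 at index 4 → [2, 27, 29, 53, 17]
  17 < parent 27 at index 1, swap → [2, 17, 29, 53, 27]
Insert 37:
  append 37 at index 5 → [2, 17, 29, 53, 27, 37] (no swap needed)
Insert 28:
  append 28 at index 6 → [2, 17, 29, 53, 27, 37, 28]
  28 < parent 29 at index 2, swap → [2, 17, 28, 53, 27, 37, 29]
Insert 47:
  append 47 at index 7 → [2, 17, 28, 53, 27, 37, 29, 47]
  47 < parent 53 at index 3, swap → [2, 17, 28, 47, 27, 37, 29, 53]
Insert 55:
  append 55 at index 8 → [2, 17, 28, 47, 27, 37, 29, 53, 55] (no swap needed)
Insert 59:
  append 59 at index 9 → [2, 17, 28, 47, 27, 37, 29, 53, 55, 59] (no swap needed)
Insert 4:
  append 4 at index 10 → [2, 17, 28, 47, 27, 37, 29, 53, 55, 59, 4]
  4 < parent 27 at index 4, swap → [2, 17, 28, 47, 4, 37, 29, 53, 55, 59, 27]
  4 < parent 17 at index 1, swap → [2, 4, 28, 47, 17, 37, 29, 53, 55, 59, 27]

[2, 4, 28, 47, 17, 37, 29, 53, 55, 59, 27]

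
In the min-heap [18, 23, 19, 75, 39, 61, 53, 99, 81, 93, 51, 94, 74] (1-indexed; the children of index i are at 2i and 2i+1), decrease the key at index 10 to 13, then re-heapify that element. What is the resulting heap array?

set index 10 from 93 to 13 → [18, 23, 19, 75, 39, 61, 53, 99, 81, 13, 51, 94, 74]
13 < parent 39 at index 5, swap → [18, 23, 19, 75, 13, 61, 53, 99, 81, 39, 51, 94, 74]
13 < parent 23 at index 2, swap → [18, 13, 19, 75, 23, 61, 53, 99, 81, 39, 51, 94, 74]
13 < parent 18 at index 1, swap → [13, 18, 19, 75, 23, 61, 53, 99, 81, 39, 51, 94, 74]

[13, 18, 19, 75, 23, 61, 53, 99, 81, 39, 51, 94, 74]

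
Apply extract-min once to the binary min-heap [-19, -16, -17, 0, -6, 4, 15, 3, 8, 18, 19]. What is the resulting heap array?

remove root -19; move last element 19 to root → [19, -16, -17, 0, -6, 4, 15, 3, 8, 18]
19 vs smaller child -17 at index 2, swap → [-17, -16, 19, 0, -6, 4, 15, 3, 8, 18]
19 vs smaller child 4 at index 5, swap → [-17, -16, 4, 0, -6, 19, 15, 3, 8, 18]

[-17, -16, 4, 0, -6, 19, 15, 3, 8, 18]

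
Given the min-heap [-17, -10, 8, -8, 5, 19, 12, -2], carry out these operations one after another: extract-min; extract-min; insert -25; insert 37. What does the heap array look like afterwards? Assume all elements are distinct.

[-25, -2, -8, 12, 5, 19, 8, 37]

extract-min → returns -17:
  remove root -17; move last element -2 to root → [-2, -10, 8, -8, 5, 19, 12]
  -2 vs smaller child -10 at index 1, swap → [-10, -2, 8, -8, 5, 19, 12]
  -2 vs smaller child -8 at index 3, swap → [-10, -8, 8, -2, 5, 19, 12]
extract-min → returns -10:
  remove root -10; move last element 12 to root → [12, -8, 8, -2, 5, 19]
  12 vs smaller child -8 at index 1, swap → [-8, 12, 8, -2, 5, 19]
  12 vs smaller child -2 at index 3, swap → [-8, -2, 8, 12, 5, 19]
insert -25:
  append -25 at index 6 → [-8, -2, 8, 12, 5, 19, -25]
  -25 < parent 8 at index 2, swap → [-8, -2, -25, 12, 5, 19, 8]
  -25 < parent -8 at index 0, swap → [-25, -2, -8, 12, 5, 19, 8]
insert 37:
  append 37 at index 7 → [-25, -2, -8, 12, 5, 19, 8, 37] (no swap needed)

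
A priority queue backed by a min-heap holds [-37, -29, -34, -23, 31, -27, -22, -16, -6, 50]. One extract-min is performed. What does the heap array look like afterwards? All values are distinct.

[-34, -29, -27, -23, 31, 50, -22, -16, -6]

remove root -37; move last element 50 to root → [50, -29, -34, -23, 31, -27, -22, -16, -6]
50 vs smaller child -34 at index 2, swap → [-34, -29, 50, -23, 31, -27, -22, -16, -6]
50 vs smaller child -27 at index 5, swap → [-34, -29, -27, -23, 31, 50, -22, -16, -6]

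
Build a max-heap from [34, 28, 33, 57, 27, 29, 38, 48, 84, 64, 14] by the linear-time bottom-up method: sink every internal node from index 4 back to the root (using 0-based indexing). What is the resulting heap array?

[84, 64, 38, 57, 34, 29, 33, 48, 28, 27, 14]

sift down from index 4:
  27 vs larger child 64 at index 9, swap → [34, 28, 33, 57, 64, 29, 38, 48, 84, 27, 14]
sift down from index 3:
  57 vs larger child 84 at index 8, swap → [34, 28, 33, 84, 64, 29, 38, 48, 57, 27, 14]
sift down from index 2:
  33 vs larger child 38 at index 6, swap → [34, 28, 38, 84, 64, 29, 33, 48, 57, 27, 14]
sift down from index 1:
  28 vs larger child 84 at index 3, swap → [34, 84, 38, 28, 64, 29, 33, 48, 57, 27, 14]
  28 vs larger child 57 at index 8, swap → [34, 84, 38, 57, 64, 29, 33, 48, 28, 27, 14]
sift down from index 0:
  34 vs larger child 84 at index 1, swap → [84, 34, 38, 57, 64, 29, 33, 48, 28, 27, 14]
  34 vs larger child 64 at index 4, swap → [84, 64, 38, 57, 34, 29, 33, 48, 28, 27, 14]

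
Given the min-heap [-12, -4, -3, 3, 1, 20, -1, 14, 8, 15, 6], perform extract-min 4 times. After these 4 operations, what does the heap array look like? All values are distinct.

[1, 3, 8, 14, 6, 20, 15]

extract-min #1 returns -12:
  remove root -12; move last element 6 to root → [6, -4, -3, 3, 1, 20, -1, 14, 8, 15]
  6 vs smaller child -4 at index 1, swap → [-4, 6, -3, 3, 1, 20, -1, 14, 8, 15]
  6 vs smaller child 1 at index 4, swap → [-4, 1, -3, 3, 6, 20, -1, 14, 8, 15]
extract-min #2 returns -4:
  remove root -4; move last element 15 to root → [15, 1, -3, 3, 6, 20, -1, 14, 8]
  15 vs smaller child -3 at index 2, swap → [-3, 1, 15, 3, 6, 20, -1, 14, 8]
  15 vs smaller child -1 at index 6, swap → [-3, 1, -1, 3, 6, 20, 15, 14, 8]
extract-min #3 returns -3:
  remove root -3; move last element 8 to root → [8, 1, -1, 3, 6, 20, 15, 14]
  8 vs smaller child -1 at index 2, swap → [-1, 1, 8, 3, 6, 20, 15, 14]
extract-min #4 returns -1:
  remove root -1; move last element 14 to root → [14, 1, 8, 3, 6, 20, 15]
  14 vs smaller child 1 at index 1, swap → [1, 14, 8, 3, 6, 20, 15]
  14 vs smaller child 3 at index 3, swap → [1, 3, 8, 14, 6, 20, 15]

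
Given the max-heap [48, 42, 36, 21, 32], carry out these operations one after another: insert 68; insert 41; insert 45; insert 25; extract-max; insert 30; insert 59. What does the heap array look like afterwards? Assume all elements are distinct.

insert 68:
  append 68 at index 5 → [48, 42, 36, 21, 32, 68]
  68 > parent 36 at index 2, swap → [48, 42, 68, 21, 32, 36]
  68 > parent 48 at index 0, swap → [68, 42, 48, 21, 32, 36]
insert 41:
  append 41 at index 6 → [68, 42, 48, 21, 32, 36, 41] (no swap needed)
insert 45:
  append 45 at index 7 → [68, 42, 48, 21, 32, 36, 41, 45]
  45 > parent 21 at index 3, swap → [68, 42, 48, 45, 32, 36, 41, 21]
  45 > parent 42 at index 1, swap → [68, 45, 48, 42, 32, 36, 41, 21]
insert 25:
  append 25 at index 8 → [68, 45, 48, 42, 32, 36, 41, 21, 25] (no swap needed)
extract-max → returns 68:
  remove root 68; move last element 25 to root → [25, 45, 48, 42, 32, 36, 41, 21]
  25 vs larger child 48 at index 2, swap → [48, 45, 25, 42, 32, 36, 41, 21]
  25 vs larger child 41 at index 6, swap → [48, 45, 41, 42, 32, 36, 25, 21]
insert 30:
  append 30 at index 8 → [48, 45, 41, 42, 32, 36, 25, 21, 30] (no swap needed)
insert 59:
  append 59 at index 9 → [48, 45, 41, 42, 32, 36, 25, 21, 30, 59]
  59 > parent 32 at index 4, swap → [48, 45, 41, 42, 59, 36, 25, 21, 30, 32]
  59 > parent 45 at index 1, swap → [48, 59, 41, 42, 45, 36, 25, 21, 30, 32]
  59 > parent 48 at index 0, swap → [59, 48, 41, 42, 45, 36, 25, 21, 30, 32]

[59, 48, 41, 42, 45, 36, 25, 21, 30, 32]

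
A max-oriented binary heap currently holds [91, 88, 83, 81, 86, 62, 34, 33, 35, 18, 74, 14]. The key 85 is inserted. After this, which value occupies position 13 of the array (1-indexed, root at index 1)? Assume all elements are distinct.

62

append 85 at index 13 → [91, 88, 83, 81, 86, 62, 34, 33, 35, 18, 74, 14, 85]
85 > parent 62 at index 6, swap → [91, 88, 83, 81, 86, 85, 34, 33, 35, 18, 74, 14, 62]
85 > parent 83 at index 3, swap → [91, 88, 85, 81, 86, 83, 34, 33, 35, 18, 74, 14, 62]
resulting array: [91, 88, 85, 81, 86, 83, 34, 33, 35, 18, 74, 14, 62]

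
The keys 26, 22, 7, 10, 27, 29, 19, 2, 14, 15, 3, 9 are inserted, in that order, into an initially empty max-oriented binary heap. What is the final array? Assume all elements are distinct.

[29, 26, 27, 14, 22, 9, 19, 2, 10, 15, 3, 7]

Insert 26:
  append 26 at index 0 → [26] (no swap needed)
Insert 22:
  append 22 at index 1 → [26, 22] (no swap needed)
Insert 7:
  append 7 at index 2 → [26, 22, 7] (no swap needed)
Insert 10:
  append 10 at index 3 → [26, 22, 7, 10] (no swap needed)
Insert 27:
  append 27 at index 4 → [26, 22, 7, 10, 27]
  27 > parent 22 at index 1, swap → [26, 27, 7, 10, 22]
  27 > parent 26 at index 0, swap → [27, 26, 7, 10, 22]
Insert 29:
  append 29 at index 5 → [27, 26, 7, 10, 22, 29]
  29 > parent 7 at index 2, swap → [27, 26, 29, 10, 22, 7]
  29 > parent 27 at index 0, swap → [29, 26, 27, 10, 22, 7]
Insert 19:
  append 19 at index 6 → [29, 26, 27, 10, 22, 7, 19] (no swap needed)
Insert 2:
  append 2 at index 7 → [29, 26, 27, 10, 22, 7, 19, 2] (no swap needed)
Insert 14:
  append 14 at index 8 → [29, 26, 27, 10, 22, 7, 19, 2, 14]
  14 > parent 10 at index 3, swap → [29, 26, 27, 14, 22, 7, 19, 2, 10]
Insert 15:
  append 15 at index 9 → [29, 26, 27, 14, 22, 7, 19, 2, 10, 15] (no swap needed)
Insert 3:
  append 3 at index 10 → [29, 26, 27, 14, 22, 7, 19, 2, 10, 15, 3] (no swap needed)
Insert 9:
  append 9 at index 11 → [29, 26, 27, 14, 22, 7, 19, 2, 10, 15, 3, 9]
  9 > parent 7 at index 5, swap → [29, 26, 27, 14, 22, 9, 19, 2, 10, 15, 3, 7]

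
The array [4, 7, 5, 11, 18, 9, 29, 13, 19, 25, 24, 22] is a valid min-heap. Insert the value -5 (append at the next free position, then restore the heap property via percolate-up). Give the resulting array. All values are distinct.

append -5 at index 12 → [4, 7, 5, 11, 18, 9, 29, 13, 19, 25, 24, 22, -5]
-5 < parent 9 at index 5, swap → [4, 7, 5, 11, 18, -5, 29, 13, 19, 25, 24, 22, 9]
-5 < parent 5 at index 2, swap → [4, 7, -5, 11, 18, 5, 29, 13, 19, 25, 24, 22, 9]
-5 < parent 4 at index 0, swap → [-5, 7, 4, 11, 18, 5, 29, 13, 19, 25, 24, 22, 9]

[-5, 7, 4, 11, 18, 5, 29, 13, 19, 25, 24, 22, 9]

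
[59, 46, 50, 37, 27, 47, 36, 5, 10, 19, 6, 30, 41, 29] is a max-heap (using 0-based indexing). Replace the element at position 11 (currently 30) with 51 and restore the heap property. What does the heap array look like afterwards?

[59, 46, 51, 37, 27, 50, 36, 5, 10, 19, 6, 47, 41, 29]

set index 11 from 30 to 51 → [59, 46, 50, 37, 27, 47, 36, 5, 10, 19, 6, 51, 41, 29]
51 > parent 47 at index 5, swap → [59, 46, 50, 37, 27, 51, 36, 5, 10, 19, 6, 47, 41, 29]
51 > parent 50 at index 2, swap → [59, 46, 51, 37, 27, 50, 36, 5, 10, 19, 6, 47, 41, 29]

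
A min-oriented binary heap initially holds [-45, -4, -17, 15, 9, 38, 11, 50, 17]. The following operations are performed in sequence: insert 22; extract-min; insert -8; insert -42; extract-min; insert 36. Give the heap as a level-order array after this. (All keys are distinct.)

[-17, -8, 11, 15, -4, 38, 22, 50, 17, 9, 36]

insert 22:
  append 22 at index 9 → [-45, -4, -17, 15, 9, 38, 11, 50, 17, 22] (no swap needed)
extract-min → returns -45:
  remove root -45; move last element 22 to root → [22, -4, -17, 15, 9, 38, 11, 50, 17]
  22 vs smaller child -17 at index 2, swap → [-17, -4, 22, 15, 9, 38, 11, 50, 17]
  22 vs smaller child 11 at index 6, swap → [-17, -4, 11, 15, 9, 38, 22, 50, 17]
insert -8:
  append -8 at index 9 → [-17, -4, 11, 15, 9, 38, 22, 50, 17, -8]
  -8 < parent 9 at index 4, swap → [-17, -4, 11, 15, -8, 38, 22, 50, 17, 9]
  -8 < parent -4 at index 1, swap → [-17, -8, 11, 15, -4, 38, 22, 50, 17, 9]
insert -42:
  append -42 at index 10 → [-17, -8, 11, 15, -4, 38, 22, 50, 17, 9, -42]
  -42 < parent -4 at index 4, swap → [-17, -8, 11, 15, -42, 38, 22, 50, 17, 9, -4]
  -42 < parent -8 at index 1, swap → [-17, -42, 11, 15, -8, 38, 22, 50, 17, 9, -4]
  -42 < parent -17 at index 0, swap → [-42, -17, 11, 15, -8, 38, 22, 50, 17, 9, -4]
extract-min → returns -42:
  remove root -42; move last element -4 to root → [-4, -17, 11, 15, -8, 38, 22, 50, 17, 9]
  -4 vs smaller child -17 at index 1, swap → [-17, -4, 11, 15, -8, 38, 22, 50, 17, 9]
  -4 vs smaller child -8 at index 4, swap → [-17, -8, 11, 15, -4, 38, 22, 50, 17, 9]
insert 36:
  append 36 at index 10 → [-17, -8, 11, 15, -4, 38, 22, 50, 17, 9, 36] (no swap needed)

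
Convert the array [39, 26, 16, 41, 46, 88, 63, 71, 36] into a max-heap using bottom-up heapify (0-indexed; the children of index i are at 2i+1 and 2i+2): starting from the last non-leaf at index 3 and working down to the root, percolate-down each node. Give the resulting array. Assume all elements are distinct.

sift down from index 3:
  41 vs larger child 71 at index 7, swap → [39, 26, 16, 71, 46, 88, 63, 41, 36]
sift down from index 2:
  16 vs larger child 88 at index 5, swap → [39, 26, 88, 71, 46, 16, 63, 41, 36]
sift down from index 1:
  26 vs larger child 71 at index 3, swap → [39, 71, 88, 26, 46, 16, 63, 41, 36]
  26 vs larger child 41 at index 7, swap → [39, 71, 88, 41, 46, 16, 63, 26, 36]
sift down from index 0:
  39 vs larger child 88 at index 2, swap → [88, 71, 39, 41, 46, 16, 63, 26, 36]
  39 vs larger child 63 at index 6, swap → [88, 71, 63, 41, 46, 16, 39, 26, 36]

[88, 71, 63, 41, 46, 16, 39, 26, 36]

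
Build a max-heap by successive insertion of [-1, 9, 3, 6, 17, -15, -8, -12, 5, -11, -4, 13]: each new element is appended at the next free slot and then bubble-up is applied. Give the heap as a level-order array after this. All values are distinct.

[17, 9, 13, 5, 6, 3, -8, -12, -1, -11, -4, -15]

Insert -1:
  append -1 at index 0 → [-1] (no swap needed)
Insert 9:
  append 9 at index 1 → [-1, 9]
  9 > parent -1 at index 0, swap → [9, -1]
Insert 3:
  append 3 at index 2 → [9, -1, 3] (no swap needed)
Insert 6:
  append 6 at index 3 → [9, -1, 3, 6]
  6 > parent -1 at index 1, swap → [9, 6, 3, -1]
Insert 17:
  append 17 at index 4 → [9, 6, 3, -1, 17]
  17 > parent 6 at index 1, swap → [9, 17, 3, -1, 6]
  17 > parent 9 at index 0, swap → [17, 9, 3, -1, 6]
Insert -15:
  append -15 at index 5 → [17, 9, 3, -1, 6, -15] (no swap needed)
Insert -8:
  append -8 at index 6 → [17, 9, 3, -1, 6, -15, -8] (no swap needed)
Insert -12:
  append -12 at index 7 → [17, 9, 3, -1, 6, -15, -8, -12] (no swap needed)
Insert 5:
  append 5 at index 8 → [17, 9, 3, -1, 6, -15, -8, -12, 5]
  5 > parent -1 at index 3, swap → [17, 9, 3, 5, 6, -15, -8, -12, -1]
Insert -11:
  append -11 at index 9 → [17, 9, 3, 5, 6, -15, -8, -12, -1, -11] (no swap needed)
Insert -4:
  append -4 at index 10 → [17, 9, 3, 5, 6, -15, -8, -12, -1, -11, -4] (no swap needed)
Insert 13:
  append 13 at index 11 → [17, 9, 3, 5, 6, -15, -8, -12, -1, -11, -4, 13]
  13 > parent -15 at index 5, swap → [17, 9, 3, 5, 6, 13, -8, -12, -1, -11, -4, -15]
  13 > parent 3 at index 2, swap → [17, 9, 13, 5, 6, 3, -8, -12, -1, -11, -4, -15]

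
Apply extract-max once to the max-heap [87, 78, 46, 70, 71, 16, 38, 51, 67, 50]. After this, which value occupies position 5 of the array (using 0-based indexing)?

16

remove root 87; move last element 50 to root → [50, 78, 46, 70, 71, 16, 38, 51, 67]
50 vs larger child 78 at index 1, swap → [78, 50, 46, 70, 71, 16, 38, 51, 67]
50 vs larger child 71 at index 4, swap → [78, 71, 46, 70, 50, 16, 38, 51, 67]
resulting array: [78, 71, 46, 70, 50, 16, 38, 51, 67]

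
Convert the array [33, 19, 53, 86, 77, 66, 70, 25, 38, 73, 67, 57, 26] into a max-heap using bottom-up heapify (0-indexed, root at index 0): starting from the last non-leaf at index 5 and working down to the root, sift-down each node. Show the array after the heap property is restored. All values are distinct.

[86, 77, 70, 38, 73, 66, 53, 25, 19, 33, 67, 57, 26]

sift down from index 5: already satisfies heap property
sift down from index 4: already satisfies heap property
sift down from index 3: already satisfies heap property
sift down from index 2:
  53 vs larger child 70 at index 6, swap → [33, 19, 70, 86, 77, 66, 53, 25, 38, 73, 67, 57, 26]
sift down from index 1:
  19 vs larger child 86 at index 3, swap → [33, 86, 70, 19, 77, 66, 53, 25, 38, 73, 67, 57, 26]
  19 vs larger child 38 at index 8, swap → [33, 86, 70, 38, 77, 66, 53, 25, 19, 73, 67, 57, 26]
sift down from index 0:
  33 vs larger child 86 at index 1, swap → [86, 33, 70, 38, 77, 66, 53, 25, 19, 73, 67, 57, 26]
  33 vs larger child 77 at index 4, swap → [86, 77, 70, 38, 33, 66, 53, 25, 19, 73, 67, 57, 26]
  33 vs larger child 73 at index 9, swap → [86, 77, 70, 38, 73, 66, 53, 25, 19, 33, 67, 57, 26]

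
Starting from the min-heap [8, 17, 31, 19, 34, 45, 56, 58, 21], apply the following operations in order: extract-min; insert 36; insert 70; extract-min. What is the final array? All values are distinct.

extract-min → returns 8:
  remove root 8; move last element 21 to root → [21, 17, 31, 19, 34, 45, 56, 58]
  21 vs smaller child 17 at index 1, swap → [17, 21, 31, 19, 34, 45, 56, 58]
  21 vs smaller child 19 at index 3, swap → [17, 19, 31, 21, 34, 45, 56, 58]
insert 36:
  append 36 at index 8 → [17, 19, 31, 21, 34, 45, 56, 58, 36] (no swap needed)
insert 70:
  append 70 at index 9 → [17, 19, 31, 21, 34, 45, 56, 58, 36, 70] (no swap needed)
extract-min → returns 17:
  remove root 17; move last element 70 to root → [70, 19, 31, 21, 34, 45, 56, 58, 36]
  70 vs smaller child 19 at index 1, swap → [19, 70, 31, 21, 34, 45, 56, 58, 36]
  70 vs smaller child 21 at index 3, swap → [19, 21, 31, 70, 34, 45, 56, 58, 36]
  70 vs smaller child 36 at index 8, swap → [19, 21, 31, 36, 34, 45, 56, 58, 70]

[19, 21, 31, 36, 34, 45, 56, 58, 70]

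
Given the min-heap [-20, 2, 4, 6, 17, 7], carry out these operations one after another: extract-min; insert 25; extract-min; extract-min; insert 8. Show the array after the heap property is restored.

[6, 7, 25, 17, 8]

extract-min → returns -20:
  remove root -20; move last element 7 to root → [7, 2, 4, 6, 17]
  7 vs smaller child 2 at index 1, swap → [2, 7, 4, 6, 17]
  7 vs smaller child 6 at index 3, swap → [2, 6, 4, 7, 17]
insert 25:
  append 25 at index 5 → [2, 6, 4, 7, 17, 25] (no swap needed)
extract-min → returns 2:
  remove root 2; move last element 25 to root → [25, 6, 4, 7, 17]
  25 vs smaller child 4 at index 2, swap → [4, 6, 25, 7, 17]
extract-min → returns 4:
  remove root 4; move last element 17 to root → [17, 6, 25, 7]
  17 vs smaller child 6 at index 1, swap → [6, 17, 25, 7]
  17 vs only child 7 at index 3, swap → [6, 7, 25, 17]
insert 8:
  append 8 at index 4 → [6, 7, 25, 17, 8] (no swap needed)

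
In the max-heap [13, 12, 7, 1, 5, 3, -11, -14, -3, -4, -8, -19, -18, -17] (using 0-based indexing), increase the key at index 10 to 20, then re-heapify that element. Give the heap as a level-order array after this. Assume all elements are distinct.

[20, 13, 7, 1, 12, 3, -11, -14, -3, -4, 5, -19, -18, -17]

set index 10 from -8 to 20 → [13, 12, 7, 1, 5, 3, -11, -14, -3, -4, 20, -19, -18, -17]
20 > parent 5 at index 4, swap → [13, 12, 7, 1, 20, 3, -11, -14, -3, -4, 5, -19, -18, -17]
20 > parent 12 at index 1, swap → [13, 20, 7, 1, 12, 3, -11, -14, -3, -4, 5, -19, -18, -17]
20 > parent 13 at index 0, swap → [20, 13, 7, 1, 12, 3, -11, -14, -3, -4, 5, -19, -18, -17]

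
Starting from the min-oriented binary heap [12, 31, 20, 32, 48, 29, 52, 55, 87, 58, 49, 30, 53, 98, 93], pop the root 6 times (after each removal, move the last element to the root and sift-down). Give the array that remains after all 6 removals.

[48, 49, 52, 55, 58, 53, 98, 93, 87]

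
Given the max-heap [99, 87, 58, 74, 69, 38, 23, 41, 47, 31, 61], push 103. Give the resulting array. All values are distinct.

[103, 87, 99, 74, 69, 58, 23, 41, 47, 31, 61, 38]

append 103 at index 11 → [99, 87, 58, 74, 69, 38, 23, 41, 47, 31, 61, 103]
103 > parent 38 at index 5, swap → [99, 87, 58, 74, 69, 103, 23, 41, 47, 31, 61, 38]
103 > parent 58 at index 2, swap → [99, 87, 103, 74, 69, 58, 23, 41, 47, 31, 61, 38]
103 > parent 99 at index 0, swap → [103, 87, 99, 74, 69, 58, 23, 41, 47, 31, 61, 38]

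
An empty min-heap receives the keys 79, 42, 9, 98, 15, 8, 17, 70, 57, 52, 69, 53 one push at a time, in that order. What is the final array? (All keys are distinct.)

[8, 15, 9, 57, 52, 42, 17, 98, 70, 79, 69, 53]

Insert 79:
  append 79 at index 0 → [79] (no swap needed)
Insert 42:
  append 42 at index 1 → [79, 42]
  42 < parent 79 at index 0, swap → [42, 79]
Insert 9:
  append 9 at index 2 → [42, 79, 9]
  9 < parent 42 at index 0, swap → [9, 79, 42]
Insert 98:
  append 98 at index 3 → [9, 79, 42, 98] (no swap needed)
Insert 15:
  append 15 at index 4 → [9, 79, 42, 98, 15]
  15 < parent 79 at index 1, swap → [9, 15, 42, 98, 79]
Insert 8:
  append 8 at index 5 → [9, 15, 42, 98, 79, 8]
  8 < parent 42 at index 2, swap → [9, 15, 8, 98, 79, 42]
  8 < parent 9 at index 0, swap → [8, 15, 9, 98, 79, 42]
Insert 17:
  append 17 at index 6 → [8, 15, 9, 98, 79, 42, 17] (no swap needed)
Insert 70:
  append 70 at index 7 → [8, 15, 9, 98, 79, 42, 17, 70]
  70 < parent 98 at index 3, swap → [8, 15, 9, 70, 79, 42, 17, 98]
Insert 57:
  append 57 at index 8 → [8, 15, 9, 70, 79, 42, 17, 98, 57]
  57 < parent 70 at index 3, swap → [8, 15, 9, 57, 79, 42, 17, 98, 70]
Insert 52:
  append 52 at index 9 → [8, 15, 9, 57, 79, 42, 17, 98, 70, 52]
  52 < parent 79 at index 4, swap → [8, 15, 9, 57, 52, 42, 17, 98, 70, 79]
Insert 69:
  append 69 at index 10 → [8, 15, 9, 57, 52, 42, 17, 98, 70, 79, 69] (no swap needed)
Insert 53:
  append 53 at index 11 → [8, 15, 9, 57, 52, 42, 17, 98, 70, 79, 69, 53] (no swap needed)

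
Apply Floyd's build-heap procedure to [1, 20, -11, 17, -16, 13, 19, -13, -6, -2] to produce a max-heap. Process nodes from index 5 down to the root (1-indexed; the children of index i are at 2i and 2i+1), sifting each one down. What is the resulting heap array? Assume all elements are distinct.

sift down from index 5:
  -16 vs only child -2 at index 10, swap → [1, 20, -11, 17, -2, 13, 19, -13, -6, -16]
sift down from index 4: already satisfies heap property
sift down from index 3:
  -11 vs larger child 19 at index 7, swap → [1, 20, 19, 17, -2, 13, -11, -13, -6, -16]
sift down from index 2: already satisfies heap property
sift down from index 1:
  1 vs larger child 20 at index 2, swap → [20, 1, 19, 17, -2, 13, -11, -13, -6, -16]
  1 vs larger child 17 at index 4, swap → [20, 17, 19, 1, -2, 13, -11, -13, -6, -16]

[20, 17, 19, 1, -2, 13, -11, -13, -6, -16]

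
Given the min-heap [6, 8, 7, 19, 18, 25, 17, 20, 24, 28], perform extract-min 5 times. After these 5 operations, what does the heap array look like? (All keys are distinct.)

[19, 24, 20, 28, 25]

extract-min #1 returns 6:
  remove root 6; move last element 28 to root → [28, 8, 7, 19, 18, 25, 17, 20, 24]
  28 vs smaller child 7 at index 2, swap → [7, 8, 28, 19, 18, 25, 17, 20, 24]
  28 vs smaller child 17 at index 6, swap → [7, 8, 17, 19, 18, 25, 28, 20, 24]
extract-min #2 returns 7:
  remove root 7; move last element 24 to root → [24, 8, 17, 19, 18, 25, 28, 20]
  24 vs smaller child 8 at index 1, swap → [8, 24, 17, 19, 18, 25, 28, 20]
  24 vs smaller child 18 at index 4, swap → [8, 18, 17, 19, 24, 25, 28, 20]
extract-min #3 returns 8:
  remove root 8; move last element 20 to root → [20, 18, 17, 19, 24, 25, 28]
  20 vs smaller child 17 at index 2, swap → [17, 18, 20, 19, 24, 25, 28]
extract-min #4 returns 17:
  remove root 17; move last element 28 to root → [28, 18, 20, 19, 24, 25]
  28 vs smaller child 18 at index 1, swap → [18, 28, 20, 19, 24, 25]
  28 vs smaller child 19 at index 3, swap → [18, 19, 20, 28, 24, 25]
extract-min #5 returns 18:
  remove root 18; move last element 25 to root → [25, 19, 20, 28, 24]
  25 vs smaller child 19 at index 1, swap → [19, 25, 20, 28, 24]
  25 vs smaller child 24 at index 4, swap → [19, 24, 20, 28, 25]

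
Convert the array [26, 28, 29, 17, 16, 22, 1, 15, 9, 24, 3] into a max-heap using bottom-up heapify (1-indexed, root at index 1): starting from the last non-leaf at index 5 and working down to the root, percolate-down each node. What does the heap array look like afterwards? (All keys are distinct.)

[29, 28, 26, 17, 24, 22, 1, 15, 9, 16, 3]

sift down from index 5:
  16 vs larger child 24 at index 10, swap → [26, 28, 29, 17, 24, 22, 1, 15, 9, 16, 3]
sift down from index 4: already satisfies heap property
sift down from index 3: already satisfies heap property
sift down from index 2: already satisfies heap property
sift down from index 1:
  26 vs larger child 29 at index 3, swap → [29, 28, 26, 17, 24, 22, 1, 15, 9, 16, 3]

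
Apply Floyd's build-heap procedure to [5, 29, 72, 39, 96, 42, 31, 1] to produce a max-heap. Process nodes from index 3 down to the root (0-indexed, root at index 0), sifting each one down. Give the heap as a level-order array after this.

sift down from index 3: already satisfies heap property
sift down from index 2: already satisfies heap property
sift down from index 1:
  29 vs larger child 96 at index 4, swap → [5, 96, 72, 39, 29, 42, 31, 1]
sift down from index 0:
  5 vs larger child 96 at index 1, swap → [96, 5, 72, 39, 29, 42, 31, 1]
  5 vs larger child 39 at index 3, swap → [96, 39, 72, 5, 29, 42, 31, 1]

[96, 39, 72, 5, 29, 42, 31, 1]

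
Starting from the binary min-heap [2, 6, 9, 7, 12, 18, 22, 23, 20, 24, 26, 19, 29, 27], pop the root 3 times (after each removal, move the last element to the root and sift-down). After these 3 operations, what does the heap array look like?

[9, 12, 18, 20, 24, 19, 22, 23, 27, 29, 26]

extract-min #1 returns 2:
  remove root 2; move last element 27 to root → [27, 6, 9, 7, 12, 18, 22, 23, 20, 24, 26, 19, 29]
  27 vs smaller child 6 at index 1, swap → [6, 27, 9, 7, 12, 18, 22, 23, 20, 24, 26, 19, 29]
  27 vs smaller child 7 at index 3, swap → [6, 7, 9, 27, 12, 18, 22, 23, 20, 24, 26, 19, 29]
  27 vs smaller child 20 at index 8, swap → [6, 7, 9, 20, 12, 18, 22, 23, 27, 24, 26, 19, 29]
extract-min #2 returns 6:
  remove root 6; move last element 29 to root → [29, 7, 9, 20, 12, 18, 22, 23, 27, 24, 26, 19]
  29 vs smaller child 7 at index 1, swap → [7, 29, 9, 20, 12, 18, 22, 23, 27, 24, 26, 19]
  29 vs smaller child 12 at index 4, swap → [7, 12, 9, 20, 29, 18, 22, 23, 27, 24, 26, 19]
  29 vs smaller child 24 at index 9, swap → [7, 12, 9, 20, 24, 18, 22, 23, 27, 29, 26, 19]
extract-min #3 returns 7:
  remove root 7; move last element 19 to root → [19, 12, 9, 20, 24, 18, 22, 23, 27, 29, 26]
  19 vs smaller child 9 at index 2, swap → [9, 12, 19, 20, 24, 18, 22, 23, 27, 29, 26]
  19 vs smaller child 18 at index 5, swap → [9, 12, 18, 20, 24, 19, 22, 23, 27, 29, 26]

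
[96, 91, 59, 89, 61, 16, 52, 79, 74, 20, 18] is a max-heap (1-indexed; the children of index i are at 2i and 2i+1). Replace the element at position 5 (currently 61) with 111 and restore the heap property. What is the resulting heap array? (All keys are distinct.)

[111, 96, 59, 89, 91, 16, 52, 79, 74, 20, 18]

set index 5 from 61 to 111 → [96, 91, 59, 89, 111, 16, 52, 79, 74, 20, 18]
111 > parent 91 at index 2, swap → [96, 111, 59, 89, 91, 16, 52, 79, 74, 20, 18]
111 > parent 96 at index 1, swap → [111, 96, 59, 89, 91, 16, 52, 79, 74, 20, 18]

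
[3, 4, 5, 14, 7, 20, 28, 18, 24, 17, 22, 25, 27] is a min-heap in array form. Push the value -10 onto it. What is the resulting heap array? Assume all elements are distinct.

[-10, 4, 3, 14, 7, 20, 5, 18, 24, 17, 22, 25, 27, 28]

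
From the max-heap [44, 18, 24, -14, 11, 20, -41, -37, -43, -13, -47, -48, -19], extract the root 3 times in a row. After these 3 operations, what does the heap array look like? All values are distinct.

extract-max #1 returns 44:
  remove root 44; move last element -19 to root → [-19, 18, 24, -14, 11, 20, -41, -37, -43, -13, -47, -48]
  -19 vs larger child 24 at index 2, swap → [24, 18, -19, -14, 11, 20, -41, -37, -43, -13, -47, -48]
  -19 vs larger child 20 at index 5, swap → [24, 18, 20, -14, 11, -19, -41, -37, -43, -13, -47, -48]
extract-max #2 returns 24:
  remove root 24; move last element -48 to root → [-48, 18, 20, -14, 11, -19, -41, -37, -43, -13, -47]
  -48 vs larger child 20 at index 2, swap → [20, 18, -48, -14, 11, -19, -41, -37, -43, -13, -47]
  -48 vs larger child -19 at index 5, swap → [20, 18, -19, -14, 11, -48, -41, -37, -43, -13, -47]
extract-max #3 returns 20:
  remove root 20; move last element -47 to root → [-47, 18, -19, -14, 11, -48, -41, -37, -43, -13]
  -47 vs larger child 18 at index 1, swap → [18, -47, -19, -14, 11, -48, -41, -37, -43, -13]
  -47 vs larger child 11 at index 4, swap → [18, 11, -19, -14, -47, -48, -41, -37, -43, -13]
  -47 vs only child -13 at index 9, swap → [18, 11, -19, -14, -13, -48, -41, -37, -43, -47]

[18, 11, -19, -14, -13, -48, -41, -37, -43, -47]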